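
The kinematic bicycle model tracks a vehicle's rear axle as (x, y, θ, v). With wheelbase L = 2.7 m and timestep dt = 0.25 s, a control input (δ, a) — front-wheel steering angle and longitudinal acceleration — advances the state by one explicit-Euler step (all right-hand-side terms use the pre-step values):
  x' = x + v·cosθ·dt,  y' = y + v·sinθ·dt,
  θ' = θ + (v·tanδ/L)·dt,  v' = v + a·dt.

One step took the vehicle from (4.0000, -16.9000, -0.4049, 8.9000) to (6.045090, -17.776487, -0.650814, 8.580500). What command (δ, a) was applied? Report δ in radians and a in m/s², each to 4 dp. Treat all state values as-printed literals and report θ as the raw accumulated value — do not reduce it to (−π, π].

a = (v'−v)/dt = (-0.319500)/0.25 = -1.2780
Δθ = θ'−θ = -0.245914;  (v·dt/L) = 8.9000·0.25/2.7 = 0.824074
tan δ = Δθ·L/(v·dt) = -0.298412  →  δ = -0.2900

δ = -0.2900, a = -1.2780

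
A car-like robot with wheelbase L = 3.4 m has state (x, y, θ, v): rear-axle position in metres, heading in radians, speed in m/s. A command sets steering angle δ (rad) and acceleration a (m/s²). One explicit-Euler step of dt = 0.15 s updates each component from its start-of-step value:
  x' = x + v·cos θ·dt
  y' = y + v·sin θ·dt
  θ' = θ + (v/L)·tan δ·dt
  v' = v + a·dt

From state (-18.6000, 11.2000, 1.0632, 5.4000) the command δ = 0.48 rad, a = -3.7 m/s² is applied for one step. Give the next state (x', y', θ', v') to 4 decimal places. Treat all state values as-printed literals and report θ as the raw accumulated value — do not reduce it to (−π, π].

x' = -18.6000 + 5.4000·cos(1.0632)·0.15 = -18.2063
y' = 11.2000 + 5.4000·sin(1.0632)·0.15 = 11.9079
θ' = 1.0632 + (5.4000/3.4)·tan(0.48)·0.15 = 1.1872
v' = 5.4000 − 3.7000·0.15 = 4.8450

(-18.2063, 11.9079, 1.1872, 4.8450)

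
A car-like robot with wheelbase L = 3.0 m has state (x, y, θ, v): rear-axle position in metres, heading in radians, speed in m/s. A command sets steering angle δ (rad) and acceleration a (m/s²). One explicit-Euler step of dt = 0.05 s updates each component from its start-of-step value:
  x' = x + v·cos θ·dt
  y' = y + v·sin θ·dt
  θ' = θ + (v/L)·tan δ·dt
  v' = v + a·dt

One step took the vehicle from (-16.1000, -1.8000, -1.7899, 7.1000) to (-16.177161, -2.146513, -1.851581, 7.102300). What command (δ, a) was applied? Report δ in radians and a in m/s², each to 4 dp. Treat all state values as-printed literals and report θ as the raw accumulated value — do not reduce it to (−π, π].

δ = -0.4805, a = 0.0460

a = (v'−v)/dt = (0.002300)/0.05 = 0.0460
Δθ = θ'−θ = -0.061681;  (v·dt/L) = 7.1000·0.05/3.0 = 0.118333
tan δ = Δθ·L/(v·dt) = -0.521248  →  δ = -0.4805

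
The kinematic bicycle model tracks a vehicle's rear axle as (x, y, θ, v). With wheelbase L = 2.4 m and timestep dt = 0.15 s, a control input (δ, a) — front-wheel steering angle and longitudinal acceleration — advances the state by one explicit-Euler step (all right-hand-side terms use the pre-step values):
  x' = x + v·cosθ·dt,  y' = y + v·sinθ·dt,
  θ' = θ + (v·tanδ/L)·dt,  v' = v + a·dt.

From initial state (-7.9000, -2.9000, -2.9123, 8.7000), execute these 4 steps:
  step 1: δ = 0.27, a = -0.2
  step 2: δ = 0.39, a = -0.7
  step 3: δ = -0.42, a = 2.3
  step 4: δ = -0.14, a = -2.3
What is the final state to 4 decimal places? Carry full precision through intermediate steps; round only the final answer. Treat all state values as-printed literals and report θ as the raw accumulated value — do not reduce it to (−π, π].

(-12.6864, -4.8820, -2.8566, 8.5650)

after step 1 (δ=0.27, a=-0.2): (-9.170845, -3.196612, -2.761813, 8.670000)
after step 2 (δ=0.39, a=-0.7): (-10.378679, -3.678728, -2.539072, 8.565000)
after step 3 (δ=-0.42, a=2.3): (-11.437198, -4.406823, -2.778128, 8.910000)
after step 4 (δ=-0.14, a=-2.3): (-12.686385, -4.881968, -2.856604, 8.565000)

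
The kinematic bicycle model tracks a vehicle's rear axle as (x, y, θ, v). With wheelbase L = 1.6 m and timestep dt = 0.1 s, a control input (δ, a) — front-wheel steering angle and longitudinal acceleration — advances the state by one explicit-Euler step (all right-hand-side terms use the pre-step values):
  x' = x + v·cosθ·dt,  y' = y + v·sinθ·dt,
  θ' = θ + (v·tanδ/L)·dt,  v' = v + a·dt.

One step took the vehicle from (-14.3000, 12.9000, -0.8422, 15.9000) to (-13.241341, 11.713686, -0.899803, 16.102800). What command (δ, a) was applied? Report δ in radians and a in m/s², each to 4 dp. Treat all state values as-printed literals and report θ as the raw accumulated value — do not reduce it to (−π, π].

a = (v'−v)/dt = (0.202800)/0.1 = 2.0280
Δθ = θ'−θ = -0.057603;  (v·dt/L) = 15.9000·0.1/1.6 = 0.993750
tan δ = Δθ·L/(v·dt) = -0.057965  →  δ = -0.0579

δ = -0.0579, a = 2.0280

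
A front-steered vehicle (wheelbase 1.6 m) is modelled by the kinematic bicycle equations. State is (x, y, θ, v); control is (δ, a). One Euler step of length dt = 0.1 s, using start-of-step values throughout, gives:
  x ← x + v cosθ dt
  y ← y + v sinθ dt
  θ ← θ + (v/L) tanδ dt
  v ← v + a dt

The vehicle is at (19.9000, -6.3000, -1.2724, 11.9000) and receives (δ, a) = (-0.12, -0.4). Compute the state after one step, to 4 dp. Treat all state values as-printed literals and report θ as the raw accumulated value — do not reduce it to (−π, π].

x' = 19.9000 + 11.9000·cos(-1.2724)·0.1 = 20.2498
y' = -6.3000 + 11.9000·sin(-1.2724)·0.1 = -7.4374
θ' = -1.2724 + (11.9000/1.6)·tan(-0.12)·0.1 = -1.3621
v' = 11.9000 − 0.4000·0.1 = 11.8600

(20.2498, -7.4374, -1.3621, 11.8600)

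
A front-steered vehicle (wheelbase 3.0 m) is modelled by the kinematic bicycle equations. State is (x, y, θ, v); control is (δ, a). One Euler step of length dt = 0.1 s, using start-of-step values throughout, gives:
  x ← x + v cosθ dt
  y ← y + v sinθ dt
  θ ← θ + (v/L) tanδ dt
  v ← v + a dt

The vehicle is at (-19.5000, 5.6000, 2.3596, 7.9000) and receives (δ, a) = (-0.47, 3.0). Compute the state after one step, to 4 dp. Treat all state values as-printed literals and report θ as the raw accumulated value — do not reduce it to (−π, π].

x' = -19.5000 + 7.9000·cos(2.3596)·0.1 = -20.0605
y' = 5.6000 + 7.9000·sin(2.3596)·0.1 = 6.1567
θ' = 2.3596 + (7.9000/3.0)·tan(-0.47)·0.1 = 2.2258
v' = 7.9000 + 3.0000·0.1 = 8.2000

(-20.0605, 6.1567, 2.2258, 8.2000)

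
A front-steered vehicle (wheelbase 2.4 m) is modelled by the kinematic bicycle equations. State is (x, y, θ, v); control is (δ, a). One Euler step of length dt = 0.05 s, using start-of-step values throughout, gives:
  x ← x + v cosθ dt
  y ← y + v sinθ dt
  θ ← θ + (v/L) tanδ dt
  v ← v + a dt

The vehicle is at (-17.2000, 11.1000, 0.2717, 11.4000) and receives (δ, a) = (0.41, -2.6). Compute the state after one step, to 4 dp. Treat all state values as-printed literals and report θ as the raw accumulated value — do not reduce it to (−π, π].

x' = -17.2000 + 11.4000·cos(0.2717)·0.05 = -16.6509
y' = 11.1000 + 11.4000·sin(0.2717)·0.05 = 11.2530
θ' = 0.2717 + (11.4000/2.4)·tan(0.41)·0.05 = 0.3749
v' = 11.4000 − 2.6000·0.05 = 11.2700

(-16.6509, 11.2530, 0.3749, 11.2700)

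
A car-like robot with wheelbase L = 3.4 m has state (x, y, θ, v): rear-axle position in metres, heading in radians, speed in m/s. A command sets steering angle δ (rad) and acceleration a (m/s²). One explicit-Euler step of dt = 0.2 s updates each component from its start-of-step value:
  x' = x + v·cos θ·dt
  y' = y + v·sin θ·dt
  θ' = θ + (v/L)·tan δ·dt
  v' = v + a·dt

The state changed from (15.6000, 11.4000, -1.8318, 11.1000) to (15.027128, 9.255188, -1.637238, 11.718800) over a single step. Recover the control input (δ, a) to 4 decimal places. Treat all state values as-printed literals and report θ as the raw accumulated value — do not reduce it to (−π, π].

δ = 0.2896, a = 3.0940

a = (v'−v)/dt = (0.618800)/0.2 = 3.0940
Δθ = θ'−θ = 0.194562;  (v·dt/L) = 11.1000·0.2/3.4 = 0.652941
tan δ = Δθ·L/(v·dt) = 0.297978  →  δ = 0.2896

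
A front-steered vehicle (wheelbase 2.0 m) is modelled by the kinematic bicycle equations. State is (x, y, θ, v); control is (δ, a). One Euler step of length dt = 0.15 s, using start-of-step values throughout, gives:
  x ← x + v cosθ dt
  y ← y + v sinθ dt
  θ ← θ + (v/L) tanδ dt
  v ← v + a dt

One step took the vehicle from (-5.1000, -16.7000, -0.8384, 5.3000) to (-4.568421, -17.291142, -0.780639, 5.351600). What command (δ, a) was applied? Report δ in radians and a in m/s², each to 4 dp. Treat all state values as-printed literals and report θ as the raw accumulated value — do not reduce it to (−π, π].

a = (v'−v)/dt = (0.051600)/0.15 = 0.3440
Δθ = θ'−θ = 0.057761;  (v·dt/L) = 5.3000·0.15/2.0 = 0.397500
tan δ = Δθ·L/(v·dt) = 0.145311  →  δ = 0.1443

δ = 0.1443, a = 0.3440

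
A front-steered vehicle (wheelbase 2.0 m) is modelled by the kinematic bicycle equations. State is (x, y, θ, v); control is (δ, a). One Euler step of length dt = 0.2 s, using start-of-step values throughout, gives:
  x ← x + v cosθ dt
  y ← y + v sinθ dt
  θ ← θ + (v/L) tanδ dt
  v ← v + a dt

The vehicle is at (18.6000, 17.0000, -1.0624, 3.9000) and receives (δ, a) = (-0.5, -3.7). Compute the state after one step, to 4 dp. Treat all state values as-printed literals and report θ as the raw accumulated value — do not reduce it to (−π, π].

x' = 18.6000 + 3.9000·cos(-1.0624)·0.2 = 18.9797
y' = 17.0000 + 3.9000·sin(-1.0624)·0.2 = 16.3186
θ' = -1.0624 + (3.9000/2.0)·tan(-0.5)·0.2 = -1.2755
v' = 3.9000 − 3.7000·0.2 = 3.1600

(18.9797, 16.3186, -1.2755, 3.1600)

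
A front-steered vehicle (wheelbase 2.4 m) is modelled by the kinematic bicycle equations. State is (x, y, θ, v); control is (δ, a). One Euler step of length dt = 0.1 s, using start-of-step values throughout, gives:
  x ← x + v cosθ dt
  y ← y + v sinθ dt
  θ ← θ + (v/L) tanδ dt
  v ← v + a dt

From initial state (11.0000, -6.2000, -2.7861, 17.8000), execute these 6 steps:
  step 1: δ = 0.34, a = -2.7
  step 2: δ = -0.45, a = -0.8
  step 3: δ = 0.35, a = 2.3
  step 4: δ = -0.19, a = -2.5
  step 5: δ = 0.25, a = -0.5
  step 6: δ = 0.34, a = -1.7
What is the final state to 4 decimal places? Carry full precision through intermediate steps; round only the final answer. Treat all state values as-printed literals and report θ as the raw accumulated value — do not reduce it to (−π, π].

after step 1 (δ=0.34, a=-2.7): (9.331294, -6.819533, -2.523745, 17.530000)
after step 2 (δ=-0.45, a=-0.8): (7.902376, -7.835014, -2.876577, 17.450000)
after step 3 (δ=0.35, a=2.3): (6.218297, -8.292073, -2.611170, 17.680000)
after step 4 (δ=-0.19, a=-2.5): (4.693232, -9.186500, -2.752846, 17.430000)
after step 5 (δ=0.25, a=-0.5): (3.080286, -9.847147, -2.567404, 17.380000)
after step 6 (δ=0.34, a=-1.7): (1.621003, -10.791148, -2.311240, 17.210000)

(1.6210, -10.7911, -2.3112, 17.2100)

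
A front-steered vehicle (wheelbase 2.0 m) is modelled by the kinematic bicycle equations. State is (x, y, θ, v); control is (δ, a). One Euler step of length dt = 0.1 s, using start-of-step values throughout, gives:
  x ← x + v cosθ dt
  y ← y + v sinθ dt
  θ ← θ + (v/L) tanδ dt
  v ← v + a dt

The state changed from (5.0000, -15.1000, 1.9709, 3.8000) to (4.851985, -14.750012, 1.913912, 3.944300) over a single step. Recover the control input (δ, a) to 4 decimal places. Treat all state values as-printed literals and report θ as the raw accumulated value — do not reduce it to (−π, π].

a = (v'−v)/dt = (0.144300)/0.1 = 1.4430
Δθ = θ'−θ = -0.056988;  (v·dt/L) = 3.8000·0.1/2.0 = 0.190000
tan δ = Δθ·L/(v·dt) = -0.299937  →  δ = -0.2914

δ = -0.2914, a = 1.4430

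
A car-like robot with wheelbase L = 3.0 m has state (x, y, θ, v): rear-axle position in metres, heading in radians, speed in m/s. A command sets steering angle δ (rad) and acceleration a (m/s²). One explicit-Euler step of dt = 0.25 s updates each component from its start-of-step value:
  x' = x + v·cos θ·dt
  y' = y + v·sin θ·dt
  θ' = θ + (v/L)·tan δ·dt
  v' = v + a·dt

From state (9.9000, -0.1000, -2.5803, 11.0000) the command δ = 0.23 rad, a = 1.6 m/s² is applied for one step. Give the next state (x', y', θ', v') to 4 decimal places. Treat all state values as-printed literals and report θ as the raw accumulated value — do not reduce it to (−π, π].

(7.5719, -1.5638, -2.3657, 11.4000)

x' = 9.9000 + 11.0000·cos(-2.5803)·0.25 = 7.5719
y' = -0.1000 + 11.0000·sin(-2.5803)·0.25 = -1.5638
θ' = -2.5803 + (11.0000/3.0)·tan(0.23)·0.25 = -2.3657
v' = 11.0000 + 1.6000·0.25 = 11.4000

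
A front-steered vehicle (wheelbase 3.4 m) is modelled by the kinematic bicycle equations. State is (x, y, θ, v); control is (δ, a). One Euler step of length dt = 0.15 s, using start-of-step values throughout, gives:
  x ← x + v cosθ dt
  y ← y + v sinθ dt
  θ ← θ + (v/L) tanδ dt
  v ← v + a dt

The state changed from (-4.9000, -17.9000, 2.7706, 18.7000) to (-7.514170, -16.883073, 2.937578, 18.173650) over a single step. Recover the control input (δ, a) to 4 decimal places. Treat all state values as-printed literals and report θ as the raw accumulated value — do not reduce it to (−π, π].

a = (v'−v)/dt = (-0.526350)/0.15 = -3.5090
Δθ = θ'−θ = 0.166978;  (v·dt/L) = 18.7000·0.15/3.4 = 0.825000
tan δ = Δθ·L/(v·dt) = 0.202398  →  δ = 0.1997

δ = 0.1997, a = -3.5090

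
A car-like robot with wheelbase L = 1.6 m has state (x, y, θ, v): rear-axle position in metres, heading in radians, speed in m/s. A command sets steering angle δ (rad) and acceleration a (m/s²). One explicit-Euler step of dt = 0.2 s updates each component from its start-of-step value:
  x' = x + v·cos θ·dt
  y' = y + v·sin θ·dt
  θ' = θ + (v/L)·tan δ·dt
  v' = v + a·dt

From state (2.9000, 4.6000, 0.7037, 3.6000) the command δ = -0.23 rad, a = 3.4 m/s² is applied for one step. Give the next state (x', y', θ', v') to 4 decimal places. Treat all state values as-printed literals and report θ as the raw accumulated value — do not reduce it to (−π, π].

(3.4490, 5.0659, 0.5983, 4.2800)

x' = 2.9000 + 3.6000·cos(0.7037)·0.2 = 3.4490
y' = 4.6000 + 3.6000·sin(0.7037)·0.2 = 5.0659
θ' = 0.7037 + (3.6000/1.6)·tan(-0.23)·0.2 = 0.5983
v' = 3.6000 + 3.4000·0.2 = 4.2800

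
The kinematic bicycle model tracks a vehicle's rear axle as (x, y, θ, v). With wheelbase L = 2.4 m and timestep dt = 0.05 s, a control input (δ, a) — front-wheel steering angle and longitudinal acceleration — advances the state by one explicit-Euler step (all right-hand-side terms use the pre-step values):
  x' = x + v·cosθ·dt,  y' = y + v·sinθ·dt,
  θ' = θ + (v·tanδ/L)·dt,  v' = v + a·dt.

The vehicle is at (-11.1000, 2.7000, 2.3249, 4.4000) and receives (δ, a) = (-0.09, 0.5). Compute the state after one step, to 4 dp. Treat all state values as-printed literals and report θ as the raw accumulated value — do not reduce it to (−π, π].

x' = -11.1000 + 4.4000·cos(2.3249)·0.05 = -11.2506
y' = 2.7000 + 4.4000·sin(2.3249)·0.05 = 2.8604
θ' = 2.3249 + (4.4000/2.4)·tan(-0.09)·0.05 = 2.3166
v' = 4.4000 + 0.5000·0.05 = 4.4250

(-11.2506, 2.8604, 2.3166, 4.4250)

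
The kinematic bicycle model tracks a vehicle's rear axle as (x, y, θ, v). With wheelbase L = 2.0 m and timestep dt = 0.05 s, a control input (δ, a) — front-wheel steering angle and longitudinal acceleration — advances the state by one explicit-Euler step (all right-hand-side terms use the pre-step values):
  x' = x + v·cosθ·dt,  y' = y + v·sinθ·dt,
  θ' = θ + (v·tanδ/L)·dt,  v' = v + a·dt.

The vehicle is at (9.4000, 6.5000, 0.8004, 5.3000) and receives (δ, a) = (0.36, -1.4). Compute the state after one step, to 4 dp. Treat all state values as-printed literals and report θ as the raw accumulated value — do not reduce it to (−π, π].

x' = 9.4000 + 5.3000·cos(0.8004)·0.05 = 9.5846
y' = 6.5000 + 5.3000·sin(0.8004)·0.05 = 6.6902
θ' = 0.8004 + (5.3000/2.0)·tan(0.36)·0.05 = 0.8503
v' = 5.3000 − 1.4000·0.05 = 5.2300

(9.5846, 6.6902, 0.8503, 5.2300)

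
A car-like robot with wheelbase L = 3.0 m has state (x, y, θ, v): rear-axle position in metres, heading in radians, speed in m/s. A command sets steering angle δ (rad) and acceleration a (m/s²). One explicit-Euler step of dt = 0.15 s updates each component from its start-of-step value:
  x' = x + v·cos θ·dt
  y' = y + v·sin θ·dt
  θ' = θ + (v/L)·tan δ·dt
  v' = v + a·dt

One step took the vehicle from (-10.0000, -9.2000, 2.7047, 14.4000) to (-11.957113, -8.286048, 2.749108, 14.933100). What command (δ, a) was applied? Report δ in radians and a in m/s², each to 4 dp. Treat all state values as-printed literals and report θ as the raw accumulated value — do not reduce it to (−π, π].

δ = 0.0616, a = 3.5540

a = (v'−v)/dt = (0.533100)/0.15 = 3.5540
Δθ = θ'−θ = 0.044408;  (v·dt/L) = 14.4000·0.15/3.0 = 0.720000
tan δ = Δθ·L/(v·dt) = 0.061678  →  δ = 0.0616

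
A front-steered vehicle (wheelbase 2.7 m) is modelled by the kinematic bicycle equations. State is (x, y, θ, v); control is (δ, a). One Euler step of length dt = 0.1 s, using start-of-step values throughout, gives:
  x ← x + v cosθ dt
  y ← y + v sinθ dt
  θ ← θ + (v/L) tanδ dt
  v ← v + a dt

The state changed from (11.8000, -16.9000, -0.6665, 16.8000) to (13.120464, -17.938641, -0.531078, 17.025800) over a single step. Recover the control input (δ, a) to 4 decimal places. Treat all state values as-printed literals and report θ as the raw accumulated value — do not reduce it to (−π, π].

δ = 0.2143, a = 2.2580

a = (v'−v)/dt = (0.225800)/0.1 = 2.2580
Δθ = θ'−θ = 0.135422;  (v·dt/L) = 16.8000·0.1/2.7 = 0.622222
tan δ = Δθ·L/(v·dt) = 0.217642  →  δ = 0.2143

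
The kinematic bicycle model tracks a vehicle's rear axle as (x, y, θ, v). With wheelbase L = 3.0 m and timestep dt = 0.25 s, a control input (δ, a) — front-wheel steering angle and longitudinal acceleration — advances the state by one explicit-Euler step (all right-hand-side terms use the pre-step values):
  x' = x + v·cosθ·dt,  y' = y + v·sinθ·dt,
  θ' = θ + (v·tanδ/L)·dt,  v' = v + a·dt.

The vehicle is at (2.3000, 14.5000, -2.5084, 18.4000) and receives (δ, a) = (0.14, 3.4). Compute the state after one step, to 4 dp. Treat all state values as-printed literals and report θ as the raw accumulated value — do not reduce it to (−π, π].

x' = 2.3000 + 18.4000·cos(-2.5084)·0.25 = -1.4083
y' = 14.5000 + 18.4000·sin(-2.5084)·0.25 = 11.7781
θ' = -2.5084 + (18.4000/3.0)·tan(0.14)·0.25 = -2.2923
v' = 18.4000 + 3.4000·0.25 = 19.2500

(-1.4083, 11.7781, -2.2923, 19.2500)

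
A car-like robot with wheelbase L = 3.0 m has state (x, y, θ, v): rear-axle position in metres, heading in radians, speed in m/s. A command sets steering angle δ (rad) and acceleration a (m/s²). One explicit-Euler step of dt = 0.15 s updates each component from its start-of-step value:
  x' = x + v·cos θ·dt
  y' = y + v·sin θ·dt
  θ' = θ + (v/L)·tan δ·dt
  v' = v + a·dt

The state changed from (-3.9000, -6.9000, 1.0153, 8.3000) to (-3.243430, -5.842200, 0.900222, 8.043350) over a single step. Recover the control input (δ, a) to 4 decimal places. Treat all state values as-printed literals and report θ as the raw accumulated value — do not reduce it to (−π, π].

δ = -0.2705, a = -1.7110

a = (v'−v)/dt = (-0.256650)/0.15 = -1.7110
Δθ = θ'−θ = -0.115078;  (v·dt/L) = 8.3000·0.15/3.0 = 0.415000
tan δ = Δθ·L/(v·dt) = -0.277296  →  δ = -0.2705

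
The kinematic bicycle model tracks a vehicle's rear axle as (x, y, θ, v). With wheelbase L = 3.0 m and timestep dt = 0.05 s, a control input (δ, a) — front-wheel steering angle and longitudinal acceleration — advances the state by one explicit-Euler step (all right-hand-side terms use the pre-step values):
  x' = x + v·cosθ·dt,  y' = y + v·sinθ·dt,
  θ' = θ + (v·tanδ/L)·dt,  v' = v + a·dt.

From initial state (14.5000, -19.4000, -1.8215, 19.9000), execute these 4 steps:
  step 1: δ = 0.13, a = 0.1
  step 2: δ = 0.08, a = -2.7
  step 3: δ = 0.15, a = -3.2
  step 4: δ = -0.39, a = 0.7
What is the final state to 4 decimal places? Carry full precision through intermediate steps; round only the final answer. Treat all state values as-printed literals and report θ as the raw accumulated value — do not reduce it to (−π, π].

after step 1 (δ=0.13, a=0.1): (14.253155, -20.363894, -1.778139, 19.905000)
after step 2 (δ=0.08, a=-2.7): (14.048273, -21.337828, -1.751542, 19.770000)
after step 3 (δ=0.15, a=-3.2): (13.870577, -22.310225, -1.701743, 19.610000)
after step 4 (δ=-0.39, a=0.7): (13.742550, -23.282331, -1.836089, 19.645000)

(13.7426, -23.2823, -1.8361, 19.6450)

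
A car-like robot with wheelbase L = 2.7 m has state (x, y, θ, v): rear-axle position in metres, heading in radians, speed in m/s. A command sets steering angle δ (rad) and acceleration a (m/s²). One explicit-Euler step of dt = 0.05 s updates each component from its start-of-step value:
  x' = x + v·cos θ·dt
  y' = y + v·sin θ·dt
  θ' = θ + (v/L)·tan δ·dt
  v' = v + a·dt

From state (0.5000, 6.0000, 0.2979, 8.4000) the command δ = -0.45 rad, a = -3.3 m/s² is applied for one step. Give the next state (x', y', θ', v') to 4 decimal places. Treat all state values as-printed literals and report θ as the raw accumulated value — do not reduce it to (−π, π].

(0.9015, 6.1233, 0.2228, 8.2350)

x' = 0.5000 + 8.4000·cos(0.2979)·0.05 = 0.9015
y' = 6.0000 + 8.4000·sin(0.2979)·0.05 = 6.1233
θ' = 0.2979 + (8.4000/2.7)·tan(-0.45)·0.05 = 0.2228
v' = 8.4000 − 3.3000·0.05 = 8.2350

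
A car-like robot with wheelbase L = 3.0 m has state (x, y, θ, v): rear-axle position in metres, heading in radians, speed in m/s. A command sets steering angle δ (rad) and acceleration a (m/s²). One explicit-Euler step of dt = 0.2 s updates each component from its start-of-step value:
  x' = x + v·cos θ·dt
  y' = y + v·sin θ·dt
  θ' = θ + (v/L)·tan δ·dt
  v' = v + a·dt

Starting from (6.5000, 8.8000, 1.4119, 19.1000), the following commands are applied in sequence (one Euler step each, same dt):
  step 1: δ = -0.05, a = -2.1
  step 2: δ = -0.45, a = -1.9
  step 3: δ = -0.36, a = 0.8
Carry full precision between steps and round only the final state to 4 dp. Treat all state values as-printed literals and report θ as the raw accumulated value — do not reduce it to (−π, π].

(10.6157, 18.7014, 0.2874, 18.4600)

after step 1 (δ=-0.05, a=-2.1): (7.104433, 12.571878, 1.348180, 18.680000)
after step 2 (δ=-0.45, a=-1.9): (7.929274, 16.215685, 0.746616, 18.300000)
after step 3 (δ=-0.36, a=0.8): (10.615683, 18.701405, 0.287404, 18.460000)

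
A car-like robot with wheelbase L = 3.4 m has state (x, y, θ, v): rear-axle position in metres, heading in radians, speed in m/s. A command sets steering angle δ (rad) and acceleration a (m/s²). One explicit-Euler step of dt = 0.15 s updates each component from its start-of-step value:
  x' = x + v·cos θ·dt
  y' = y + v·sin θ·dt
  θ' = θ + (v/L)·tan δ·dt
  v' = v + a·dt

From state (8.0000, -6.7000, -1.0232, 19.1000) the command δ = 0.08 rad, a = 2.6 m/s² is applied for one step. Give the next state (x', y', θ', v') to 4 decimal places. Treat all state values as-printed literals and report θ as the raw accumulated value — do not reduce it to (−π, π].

(9.4916, -9.1461, -0.9556, 19.4900)

x' = 8.0000 + 19.1000·cos(-1.0232)·0.15 = 9.4916
y' = -6.7000 + 19.1000·sin(-1.0232)·0.15 = -9.1461
θ' = -1.0232 + (19.1000/3.4)·tan(0.08)·0.15 = -0.9556
v' = 19.1000 + 2.6000·0.15 = 19.4900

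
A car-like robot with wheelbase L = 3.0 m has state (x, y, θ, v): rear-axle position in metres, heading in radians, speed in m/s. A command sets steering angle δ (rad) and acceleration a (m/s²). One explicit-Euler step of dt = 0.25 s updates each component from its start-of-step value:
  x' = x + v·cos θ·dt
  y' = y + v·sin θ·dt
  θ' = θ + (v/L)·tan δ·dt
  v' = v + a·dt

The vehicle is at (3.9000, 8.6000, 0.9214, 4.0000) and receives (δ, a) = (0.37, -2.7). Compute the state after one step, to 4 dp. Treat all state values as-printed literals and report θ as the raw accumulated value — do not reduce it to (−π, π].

(4.5047, 9.3964, 1.0507, 3.3250)

x' = 3.9000 + 4.0000·cos(0.9214)·0.25 = 4.5047
y' = 8.6000 + 4.0000·sin(0.9214)·0.25 = 9.3964
θ' = 0.9214 + (4.0000/3.0)·tan(0.37)·0.25 = 1.0507
v' = 4.0000 − 2.7000·0.25 = 3.3250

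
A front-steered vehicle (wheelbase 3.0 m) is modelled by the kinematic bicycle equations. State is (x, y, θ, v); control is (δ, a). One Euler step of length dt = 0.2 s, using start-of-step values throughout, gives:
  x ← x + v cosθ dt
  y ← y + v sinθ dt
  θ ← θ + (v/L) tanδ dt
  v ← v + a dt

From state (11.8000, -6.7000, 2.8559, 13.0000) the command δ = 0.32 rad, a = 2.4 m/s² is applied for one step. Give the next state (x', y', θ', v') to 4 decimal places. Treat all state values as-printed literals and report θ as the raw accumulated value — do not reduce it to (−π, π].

x' = 11.8000 + 13.0000·cos(2.8559)·0.2 = 9.3054
y' = -6.7000 + 13.0000·sin(2.8559)·0.2 = -5.9673
θ' = 2.8559 + (13.0000/3.0)·tan(0.32)·0.2 = 3.1431
v' = 13.0000 + 2.4000·0.2 = 13.4800

(9.3054, -5.9673, 3.1431, 13.4800)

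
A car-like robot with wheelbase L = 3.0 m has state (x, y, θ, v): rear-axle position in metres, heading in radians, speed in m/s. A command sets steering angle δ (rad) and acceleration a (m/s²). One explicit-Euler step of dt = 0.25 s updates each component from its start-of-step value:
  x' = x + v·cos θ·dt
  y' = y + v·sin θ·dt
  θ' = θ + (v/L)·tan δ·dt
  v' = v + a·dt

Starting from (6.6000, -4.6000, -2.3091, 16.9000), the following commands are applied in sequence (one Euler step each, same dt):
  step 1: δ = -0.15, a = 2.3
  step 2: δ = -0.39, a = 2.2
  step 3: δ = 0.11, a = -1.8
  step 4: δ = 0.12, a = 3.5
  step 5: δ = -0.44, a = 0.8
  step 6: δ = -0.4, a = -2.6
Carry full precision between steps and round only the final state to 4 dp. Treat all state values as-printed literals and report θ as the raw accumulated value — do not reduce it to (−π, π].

(-17.2967, -11.1699, -4.1590, 18.0000)

after step 1 (δ=-0.15, a=2.3): (3.756430, -7.724858, -2.521949, 17.475000)
after step 2 (δ=-0.39, a=2.2): (0.199895, -10.261989, -3.120547, 18.025000)
after step 3 (δ=0.11, a=-1.8): (-4.305357, -10.356817, -2.954649, 17.575000)
after step 4 (δ=0.12, a=3.5): (-8.622554, -11.173426, -2.778050, 18.450000)
after step 5 (δ=-0.44, a=0.8): (-12.933595, -12.813573, -3.501875, 18.650000)
after step 6 (δ=-0.4, a=-2.6): (-17.296750, -11.169861, -4.158966, 18.000000)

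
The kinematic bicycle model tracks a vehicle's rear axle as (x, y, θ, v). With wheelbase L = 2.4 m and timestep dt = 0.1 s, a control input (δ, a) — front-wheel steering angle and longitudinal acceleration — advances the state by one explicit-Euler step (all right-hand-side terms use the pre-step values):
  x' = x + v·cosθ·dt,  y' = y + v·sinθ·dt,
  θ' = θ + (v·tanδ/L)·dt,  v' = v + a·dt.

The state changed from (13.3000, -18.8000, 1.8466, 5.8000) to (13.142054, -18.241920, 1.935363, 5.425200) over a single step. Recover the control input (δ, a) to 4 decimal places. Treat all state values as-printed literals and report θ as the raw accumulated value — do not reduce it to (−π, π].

a = (v'−v)/dt = (-0.374800)/0.1 = -3.7480
Δθ = θ'−θ = 0.088763;  (v·dt/L) = 5.8000·0.1/2.4 = 0.241667
tan δ = Δθ·L/(v·dt) = 0.367295  →  δ = 0.3520

δ = 0.3520, a = -3.7480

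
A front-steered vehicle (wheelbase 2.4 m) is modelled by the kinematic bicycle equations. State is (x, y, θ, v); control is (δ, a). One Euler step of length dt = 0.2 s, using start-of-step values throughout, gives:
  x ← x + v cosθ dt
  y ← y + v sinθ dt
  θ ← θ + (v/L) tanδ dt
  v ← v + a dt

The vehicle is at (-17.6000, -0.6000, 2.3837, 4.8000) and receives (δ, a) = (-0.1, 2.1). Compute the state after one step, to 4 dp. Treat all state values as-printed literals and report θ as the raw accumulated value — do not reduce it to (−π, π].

(-18.2972, 0.0599, 2.3436, 5.2200)

x' = -17.6000 + 4.8000·cos(2.3837)·0.2 = -18.2972
y' = -0.6000 + 4.8000·sin(2.3837)·0.2 = 0.0599
θ' = 2.3837 + (4.8000/2.4)·tan(-0.1)·0.2 = 2.3436
v' = 4.8000 + 2.1000·0.2 = 5.2200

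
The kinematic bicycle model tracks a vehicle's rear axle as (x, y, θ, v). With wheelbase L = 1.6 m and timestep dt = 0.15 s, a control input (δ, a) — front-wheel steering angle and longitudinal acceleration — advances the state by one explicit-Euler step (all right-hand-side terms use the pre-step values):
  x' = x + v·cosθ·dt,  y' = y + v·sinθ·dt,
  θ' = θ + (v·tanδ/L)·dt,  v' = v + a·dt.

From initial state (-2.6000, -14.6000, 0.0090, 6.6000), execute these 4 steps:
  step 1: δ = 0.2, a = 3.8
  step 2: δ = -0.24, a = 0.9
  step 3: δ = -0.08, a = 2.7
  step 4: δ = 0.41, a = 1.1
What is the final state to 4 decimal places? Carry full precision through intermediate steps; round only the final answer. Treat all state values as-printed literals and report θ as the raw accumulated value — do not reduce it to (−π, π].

after step 1 (δ=0.2, a=3.8): (-1.610040, -14.591090, 0.134427, 7.170000)
after step 2 (δ=-0.24, a=0.9): (-0.544243, -14.446949, -0.030069, 7.305000)
after step 3 (δ=-0.08, a=2.7): (0.551012, -14.479892, -0.084973, 7.710000)
after step 4 (δ=0.41, a=1.1): (1.703339, -14.578045, 0.229184, 7.875000)

(1.7033, -14.5780, 0.2292, 7.8750)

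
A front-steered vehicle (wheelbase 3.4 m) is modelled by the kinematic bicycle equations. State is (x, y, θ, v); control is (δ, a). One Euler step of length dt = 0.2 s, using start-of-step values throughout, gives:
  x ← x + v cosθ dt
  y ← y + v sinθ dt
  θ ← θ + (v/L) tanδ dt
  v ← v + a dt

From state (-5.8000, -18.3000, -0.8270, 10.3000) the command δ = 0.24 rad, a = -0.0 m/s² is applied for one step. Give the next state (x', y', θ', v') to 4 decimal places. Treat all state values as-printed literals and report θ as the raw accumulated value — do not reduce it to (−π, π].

x' = -5.8000 + 10.3000·cos(-0.8270)·0.2 = -4.4052
y' = -18.3000 + 10.3000·sin(-0.8270)·0.2 = -19.8160
θ' = -0.8270 + (10.3000/3.4)·tan(0.24)·0.2 = -0.6787
v' = 10.3000 + 0.0000·0.2 = 10.3000

(-4.4052, -19.8160, -0.6787, 10.3000)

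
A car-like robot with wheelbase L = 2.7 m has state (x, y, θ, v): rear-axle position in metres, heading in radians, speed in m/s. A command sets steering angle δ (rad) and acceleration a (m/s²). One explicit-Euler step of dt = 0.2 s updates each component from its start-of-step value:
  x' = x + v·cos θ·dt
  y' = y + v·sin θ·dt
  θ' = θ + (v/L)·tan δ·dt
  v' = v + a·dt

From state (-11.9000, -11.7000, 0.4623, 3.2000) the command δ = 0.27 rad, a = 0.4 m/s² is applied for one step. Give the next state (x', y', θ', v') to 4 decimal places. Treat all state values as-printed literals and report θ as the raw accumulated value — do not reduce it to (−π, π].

(-11.3272, -11.4146, 0.5279, 3.2800)

x' = -11.9000 + 3.2000·cos(0.4623)·0.2 = -11.3272
y' = -11.7000 + 3.2000·sin(0.4623)·0.2 = -11.4146
θ' = 0.4623 + (3.2000/2.7)·tan(0.27)·0.2 = 0.5279
v' = 3.2000 + 0.4000·0.2 = 3.2800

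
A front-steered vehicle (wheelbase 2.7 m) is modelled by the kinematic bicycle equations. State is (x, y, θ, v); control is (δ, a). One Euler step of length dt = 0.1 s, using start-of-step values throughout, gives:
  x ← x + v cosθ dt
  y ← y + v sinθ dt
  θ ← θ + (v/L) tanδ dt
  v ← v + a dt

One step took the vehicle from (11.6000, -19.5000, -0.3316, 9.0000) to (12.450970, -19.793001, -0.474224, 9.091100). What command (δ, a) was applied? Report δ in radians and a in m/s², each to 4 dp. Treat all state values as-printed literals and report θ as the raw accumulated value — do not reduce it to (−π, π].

a = (v'−v)/dt = (0.091100)/0.1 = 0.9110
Δθ = θ'−θ = -0.142624;  (v·dt/L) = 9.0000·0.1/2.7 = 0.333333
tan δ = Δθ·L/(v·dt) = -0.427872  →  δ = -0.4043

δ = -0.4043, a = 0.9110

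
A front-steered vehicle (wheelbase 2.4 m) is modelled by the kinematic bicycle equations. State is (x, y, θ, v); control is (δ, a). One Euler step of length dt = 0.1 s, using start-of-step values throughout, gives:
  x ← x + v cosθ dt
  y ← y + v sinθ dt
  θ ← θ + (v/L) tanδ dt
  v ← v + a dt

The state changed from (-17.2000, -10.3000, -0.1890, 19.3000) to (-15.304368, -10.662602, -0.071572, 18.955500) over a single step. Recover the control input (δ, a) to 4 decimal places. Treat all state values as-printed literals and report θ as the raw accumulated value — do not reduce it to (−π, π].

δ = 0.1450, a = -3.4450

a = (v'−v)/dt = (-0.344500)/0.1 = -3.4450
Δθ = θ'−θ = 0.117428;  (v·dt/L) = 19.3000·0.1/2.4 = 0.804167
tan δ = Δθ·L/(v·dt) = 0.146024  →  δ = 0.1450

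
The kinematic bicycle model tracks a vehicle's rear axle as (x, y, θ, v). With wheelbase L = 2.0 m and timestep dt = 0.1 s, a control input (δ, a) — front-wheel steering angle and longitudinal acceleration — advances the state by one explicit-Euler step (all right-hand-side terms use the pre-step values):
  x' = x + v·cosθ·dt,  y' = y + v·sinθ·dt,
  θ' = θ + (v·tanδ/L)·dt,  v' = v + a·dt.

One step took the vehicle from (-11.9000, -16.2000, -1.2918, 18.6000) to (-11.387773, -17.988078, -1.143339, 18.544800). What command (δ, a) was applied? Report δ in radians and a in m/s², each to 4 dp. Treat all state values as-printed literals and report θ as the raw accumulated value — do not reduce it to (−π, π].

δ = 0.1583, a = -0.5520

a = (v'−v)/dt = (-0.055200)/0.1 = -0.5520
Δθ = θ'−θ = 0.148461;  (v·dt/L) = 18.6000·0.1/2.0 = 0.930000
tan δ = Δθ·L/(v·dt) = 0.159635  →  δ = 0.1583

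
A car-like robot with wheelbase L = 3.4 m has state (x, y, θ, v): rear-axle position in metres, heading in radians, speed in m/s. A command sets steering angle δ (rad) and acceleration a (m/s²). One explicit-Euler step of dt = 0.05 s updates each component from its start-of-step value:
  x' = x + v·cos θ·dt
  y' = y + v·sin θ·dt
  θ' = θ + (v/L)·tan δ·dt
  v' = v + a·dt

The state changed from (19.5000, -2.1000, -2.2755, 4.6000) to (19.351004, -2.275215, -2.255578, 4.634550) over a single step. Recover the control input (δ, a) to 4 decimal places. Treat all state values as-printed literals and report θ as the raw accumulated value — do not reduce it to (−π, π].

a = (v'−v)/dt = (0.034550)/0.05 = 0.6910
Δθ = θ'−θ = 0.019922;  (v·dt/L) = 4.6000·0.05/3.4 = 0.067647
tan δ = Δθ·L/(v·dt) = 0.294499  →  δ = 0.2864

δ = 0.2864, a = 0.6910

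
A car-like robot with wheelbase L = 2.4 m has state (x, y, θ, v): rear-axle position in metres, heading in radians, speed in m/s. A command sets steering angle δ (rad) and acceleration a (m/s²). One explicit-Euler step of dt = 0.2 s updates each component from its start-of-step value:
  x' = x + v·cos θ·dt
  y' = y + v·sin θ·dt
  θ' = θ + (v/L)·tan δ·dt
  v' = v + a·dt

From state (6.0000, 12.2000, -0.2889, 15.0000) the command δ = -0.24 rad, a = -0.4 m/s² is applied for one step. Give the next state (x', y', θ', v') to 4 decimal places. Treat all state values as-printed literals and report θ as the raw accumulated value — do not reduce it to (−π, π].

(8.8757, 11.3453, -0.5948, 14.9200)

x' = 6.0000 + 15.0000·cos(-0.2889)·0.2 = 8.8757
y' = 12.2000 + 15.0000·sin(-0.2889)·0.2 = 11.3453
θ' = -0.2889 + (15.0000/2.4)·tan(-0.24)·0.2 = -0.5948
v' = 15.0000 − 0.4000·0.2 = 14.9200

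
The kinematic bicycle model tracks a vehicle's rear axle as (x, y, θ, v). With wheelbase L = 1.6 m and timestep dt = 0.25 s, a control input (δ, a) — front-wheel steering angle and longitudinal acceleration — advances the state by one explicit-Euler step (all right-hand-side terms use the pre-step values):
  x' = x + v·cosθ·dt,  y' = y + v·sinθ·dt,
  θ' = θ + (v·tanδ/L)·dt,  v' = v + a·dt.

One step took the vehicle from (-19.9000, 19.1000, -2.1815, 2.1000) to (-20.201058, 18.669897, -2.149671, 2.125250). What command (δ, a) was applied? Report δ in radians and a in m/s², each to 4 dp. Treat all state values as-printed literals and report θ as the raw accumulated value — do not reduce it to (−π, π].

δ = 0.0967, a = 0.1010

a = (v'−v)/dt = (0.025250)/0.25 = 0.1010
Δθ = θ'−θ = 0.031829;  (v·dt/L) = 2.1000·0.25/1.6 = 0.328125
tan δ = Δθ·L/(v·dt) = 0.097003  →  δ = 0.0967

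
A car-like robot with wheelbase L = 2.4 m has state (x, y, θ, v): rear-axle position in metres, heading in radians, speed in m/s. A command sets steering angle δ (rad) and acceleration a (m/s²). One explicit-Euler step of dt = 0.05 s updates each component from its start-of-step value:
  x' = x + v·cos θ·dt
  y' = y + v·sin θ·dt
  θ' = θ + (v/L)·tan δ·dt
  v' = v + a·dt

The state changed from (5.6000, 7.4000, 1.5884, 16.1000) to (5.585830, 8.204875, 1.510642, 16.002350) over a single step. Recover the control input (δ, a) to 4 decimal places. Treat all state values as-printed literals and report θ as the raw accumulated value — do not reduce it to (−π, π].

a = (v'−v)/dt = (-0.097650)/0.05 = -1.9530
Δθ = θ'−θ = -0.077758;  (v·dt/L) = 16.1000·0.05/2.4 = 0.335417
tan δ = Δθ·L/(v·dt) = -0.231825  →  δ = -0.2278

δ = -0.2278, a = -1.9530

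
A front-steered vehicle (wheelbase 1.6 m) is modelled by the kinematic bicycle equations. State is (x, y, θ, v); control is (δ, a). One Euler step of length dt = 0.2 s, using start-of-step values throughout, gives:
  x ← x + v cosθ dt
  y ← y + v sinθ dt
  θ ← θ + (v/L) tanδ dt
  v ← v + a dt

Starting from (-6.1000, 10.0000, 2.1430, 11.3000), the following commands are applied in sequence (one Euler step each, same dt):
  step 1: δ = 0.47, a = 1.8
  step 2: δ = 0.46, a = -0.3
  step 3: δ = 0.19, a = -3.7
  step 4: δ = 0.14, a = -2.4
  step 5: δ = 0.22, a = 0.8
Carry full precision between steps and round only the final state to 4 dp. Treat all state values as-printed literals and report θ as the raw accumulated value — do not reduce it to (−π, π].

(-14.5675, 8.4840, 4.3429, 10.5400)

after step 1 (δ=0.47, a=1.8): (-7.323758, 11.900004, 2.860502, 11.660000)
after step 2 (δ=0.46, a=-0.3): (-9.564235, 12.546910, 3.582618, 11.600000)
after step 3 (δ=0.19, a=-3.7): (-11.662244, 11.556578, 3.861482, 10.860000)
after step 4 (δ=0.14, a=-2.4): (-13.295325, 10.124575, 4.052784, 10.380000)
after step 5 (δ=0.22, a=0.8): (-14.567508, 8.484048, 4.342930, 10.540000)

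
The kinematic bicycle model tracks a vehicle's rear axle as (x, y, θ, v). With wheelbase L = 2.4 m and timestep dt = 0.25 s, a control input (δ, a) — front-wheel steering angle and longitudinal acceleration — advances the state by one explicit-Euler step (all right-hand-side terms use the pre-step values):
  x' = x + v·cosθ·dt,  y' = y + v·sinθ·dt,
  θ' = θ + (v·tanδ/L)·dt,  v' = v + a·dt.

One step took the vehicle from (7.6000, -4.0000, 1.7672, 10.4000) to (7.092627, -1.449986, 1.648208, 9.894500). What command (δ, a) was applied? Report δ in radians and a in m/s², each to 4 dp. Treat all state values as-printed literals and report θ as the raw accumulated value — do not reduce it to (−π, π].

a = (v'−v)/dt = (-0.505500)/0.25 = -2.0220
Δθ = θ'−θ = -0.118992;  (v·dt/L) = 10.4000·0.25/2.4 = 1.083333
tan δ = Δθ·L/(v·dt) = -0.109839  →  δ = -0.1094

δ = -0.1094, a = -2.0220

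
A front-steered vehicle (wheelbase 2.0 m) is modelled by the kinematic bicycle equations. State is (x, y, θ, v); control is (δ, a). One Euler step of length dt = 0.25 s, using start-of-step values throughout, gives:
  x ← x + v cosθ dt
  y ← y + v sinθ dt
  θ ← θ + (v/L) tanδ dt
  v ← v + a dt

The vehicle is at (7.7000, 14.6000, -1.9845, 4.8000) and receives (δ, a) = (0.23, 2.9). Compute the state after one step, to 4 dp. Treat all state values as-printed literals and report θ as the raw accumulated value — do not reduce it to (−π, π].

x' = 7.7000 + 4.8000·cos(-1.9845)·0.25 = 7.2176
y' = 14.6000 + 4.8000·sin(-1.9845)·0.25 = 13.5012
θ' = -1.9845 + (4.8000/2.0)·tan(0.23)·0.25 = -1.8440
v' = 4.8000 + 2.9000·0.25 = 5.5250

(7.2176, 13.5012, -1.8440, 5.5250)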